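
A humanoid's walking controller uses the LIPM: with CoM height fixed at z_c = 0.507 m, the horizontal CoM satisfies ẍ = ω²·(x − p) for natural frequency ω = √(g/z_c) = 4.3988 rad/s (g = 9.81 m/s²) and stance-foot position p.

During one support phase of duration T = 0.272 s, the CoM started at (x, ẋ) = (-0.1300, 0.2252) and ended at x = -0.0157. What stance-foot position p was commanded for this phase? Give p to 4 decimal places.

p = -0.1764

ωT = 4.3988·0.272 = 1.196474; cosh(ωT) = 1.805344, sinh(ωT) = 1.503086
x(T) = p + (x₀−p)·cosh(ωT) + (ẋ₀/ω)·sinh(ωT) ⇒ p·(1 − cosh) = x(T) − x₀·cosh − (ẋ₀/ω)·sinh
numerator   = -0.0157 − (-0.1300)·1.805344 − (0.2252/4.3988)·1.503086 = 0.142043
denominator = 1 − 1.805344 = -0.805344
p = 0.142043 / -0.805344 = -0.1764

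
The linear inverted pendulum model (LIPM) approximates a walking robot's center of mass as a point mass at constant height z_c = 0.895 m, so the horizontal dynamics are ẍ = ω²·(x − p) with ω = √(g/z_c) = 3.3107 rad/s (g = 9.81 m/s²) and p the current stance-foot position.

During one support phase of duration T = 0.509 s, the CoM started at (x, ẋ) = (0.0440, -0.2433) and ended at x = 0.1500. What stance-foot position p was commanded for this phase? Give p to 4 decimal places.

p = -0.1222

ωT = 3.3107·0.509 = 1.685146; cosh(ωT) = 2.789329, sinh(ωT) = 2.603911
x(T) = p + (x₀−p)·cosh(ωT) + (ẋ₀/ω)·sinh(ωT) ⇒ p·(1 − cosh) = x(T) − x₀·cosh − (ẋ₀/ω)·sinh
numerator   = 0.1500 − (0.0440)·2.789329 − (-0.2433/3.3107)·2.603911 = 0.218628
denominator = 1 − 2.789329 = -1.789329
p = 0.218628 / -1.789329 = -0.1222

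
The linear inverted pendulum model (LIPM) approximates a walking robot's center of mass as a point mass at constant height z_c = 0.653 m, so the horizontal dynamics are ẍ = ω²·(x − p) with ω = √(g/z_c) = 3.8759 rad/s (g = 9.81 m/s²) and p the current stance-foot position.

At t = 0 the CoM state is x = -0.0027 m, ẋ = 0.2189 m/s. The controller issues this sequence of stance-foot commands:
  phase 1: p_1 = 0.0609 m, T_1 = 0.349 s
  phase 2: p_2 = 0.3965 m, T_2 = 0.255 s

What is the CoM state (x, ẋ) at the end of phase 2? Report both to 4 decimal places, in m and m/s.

x = -0.1596, ẋ = -1.6264

phase 1: p=0.0609, T=0.349, ωT=1.352689, cosh=2.063178, sinh=1.804634; start (x,ẋ)=(-0.002700, 0.218900) → end (x,ẋ)=(0.031603, 0.006774)
phase 2: p=0.3965, T=0.255, ωT=0.988355, cosh=1.529499, sinh=1.157311; start (x,ẋ)=(0.031603, 0.006774) → end (x,ẋ)=(-0.159588, -1.626430)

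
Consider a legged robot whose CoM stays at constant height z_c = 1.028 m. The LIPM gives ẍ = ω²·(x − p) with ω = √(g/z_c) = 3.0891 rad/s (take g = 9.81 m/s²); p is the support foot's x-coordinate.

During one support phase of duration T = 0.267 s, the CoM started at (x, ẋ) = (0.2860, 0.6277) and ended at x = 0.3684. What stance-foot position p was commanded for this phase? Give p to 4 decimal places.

p = 0.5774

ωT = 3.0891·0.267 = 0.824790; cosh(ωT) = 1.359864, sinh(ωT) = 0.921537
x(T) = p + (x₀−p)·cosh(ωT) + (ẋ₀/ω)·sinh(ωT) ⇒ p·(1 − cosh) = x(T) − x₀·cosh − (ẋ₀/ω)·sinh
numerator   = 0.3684 − (0.2860)·1.359864 − (0.6277/3.0891)·0.921537 = -0.207776
denominator = 1 − 1.359864 = -0.359864
p = -0.207776 / -0.359864 = 0.5774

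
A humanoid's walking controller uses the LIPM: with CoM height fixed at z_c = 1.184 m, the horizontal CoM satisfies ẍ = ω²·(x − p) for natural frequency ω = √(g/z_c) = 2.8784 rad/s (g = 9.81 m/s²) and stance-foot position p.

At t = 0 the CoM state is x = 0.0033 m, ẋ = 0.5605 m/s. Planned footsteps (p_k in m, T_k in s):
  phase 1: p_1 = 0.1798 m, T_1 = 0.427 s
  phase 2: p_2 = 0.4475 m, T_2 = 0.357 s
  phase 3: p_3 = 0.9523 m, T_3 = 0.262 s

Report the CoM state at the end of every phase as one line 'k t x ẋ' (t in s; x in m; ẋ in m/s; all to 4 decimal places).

1 0.4270 0.1566 0.2460
2 0.7840 0.0932 -0.6322
3 1.0460 -0.3447 -2.8674

phase 1: p=0.1798, T=0.427, ωT=1.229077, cosh=1.855318, sinh=1.562755; start (x,ẋ)=(0.003300, 0.560500) → end (x,ẋ)=(0.156646, 0.245967)
phase 2: p=0.4475, T=0.357, ωT=1.027589, cosh=1.576094, sinh=1.218226; start (x,ẋ)=(0.156646, 0.245967) → end (x,ẋ)=(0.093187, -0.632224)
phase 3: p=0.9523, T=0.262, ωT=0.754141, cosh=1.298099, sinh=0.827685; start (x,ẋ)=(0.093187, -0.632224) → end (x,ẋ)=(-0.344710, -2.867447)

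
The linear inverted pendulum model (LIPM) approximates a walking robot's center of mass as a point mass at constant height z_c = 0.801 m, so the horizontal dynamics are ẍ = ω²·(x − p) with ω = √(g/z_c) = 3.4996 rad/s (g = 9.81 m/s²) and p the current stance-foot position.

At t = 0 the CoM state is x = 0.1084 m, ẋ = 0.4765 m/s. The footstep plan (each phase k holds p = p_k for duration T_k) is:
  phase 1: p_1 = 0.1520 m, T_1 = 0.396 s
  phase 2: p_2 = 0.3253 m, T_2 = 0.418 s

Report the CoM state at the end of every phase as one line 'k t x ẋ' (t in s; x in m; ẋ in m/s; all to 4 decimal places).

phase 1: p=0.1520, T=0.396, ωT=1.385842, cosh=2.124151, sinh=1.874038; start (x,ẋ)=(0.108400, 0.476500) → end (x,ẋ)=(0.314553, 0.726213)
phase 2: p=0.3253, T=0.418, ωT=1.462833, cosh=2.274877, sinh=2.043298; start (x,ẋ)=(0.314553, 0.726213) → end (x,ẋ)=(0.724863, 1.575196)

1 0.3960 0.3146 0.7262
2 0.8140 0.7249 1.5752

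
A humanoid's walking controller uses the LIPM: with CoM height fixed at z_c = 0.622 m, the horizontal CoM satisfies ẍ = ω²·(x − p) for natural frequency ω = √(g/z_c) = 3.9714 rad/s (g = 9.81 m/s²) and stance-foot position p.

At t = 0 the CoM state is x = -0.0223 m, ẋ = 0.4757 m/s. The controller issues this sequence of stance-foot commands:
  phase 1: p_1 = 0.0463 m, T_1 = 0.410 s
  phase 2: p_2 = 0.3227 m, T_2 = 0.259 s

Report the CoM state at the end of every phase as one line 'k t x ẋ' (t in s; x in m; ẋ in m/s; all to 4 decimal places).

phase 1: p=0.0463, T=0.410, ωT=1.628274, cosh=2.645671, sinh=2.449402; start (x,ẋ)=(-0.022300, 0.475700) → end (x,ẋ)=(0.158200, 0.591235)
phase 2: p=0.3227, T=0.259, ωT=1.028593, cosh=1.577318, sinh=1.219808; start (x,ẋ)=(0.158200, 0.591235) → end (x,ẋ)=(0.244828, 0.135670)

1 0.4100 0.1582 0.5912
2 0.6690 0.2448 0.1357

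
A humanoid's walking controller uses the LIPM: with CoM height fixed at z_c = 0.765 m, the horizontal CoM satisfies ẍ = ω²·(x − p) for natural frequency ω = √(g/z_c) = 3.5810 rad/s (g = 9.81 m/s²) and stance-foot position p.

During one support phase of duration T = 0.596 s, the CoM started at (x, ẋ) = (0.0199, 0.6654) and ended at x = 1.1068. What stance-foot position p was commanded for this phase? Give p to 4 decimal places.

ωT = 3.5810·0.596 = 2.134276; cosh(ωT) = 4.284628, sinh(ωT) = 4.166298
x(T) = p + (x₀−p)·cosh(ωT) + (ẋ₀/ω)·sinh(ωT) ⇒ p·(1 − cosh) = x(T) − x₀·cosh − (ẋ₀/ω)·sinh
numerator   = 1.1068 − (0.0199)·4.284628 − (0.6654/3.5810)·4.166298 = 0.247379
denominator = 1 − 4.284628 = -3.284628
p = 0.247379 / -3.284628 = -0.0753

p = -0.0753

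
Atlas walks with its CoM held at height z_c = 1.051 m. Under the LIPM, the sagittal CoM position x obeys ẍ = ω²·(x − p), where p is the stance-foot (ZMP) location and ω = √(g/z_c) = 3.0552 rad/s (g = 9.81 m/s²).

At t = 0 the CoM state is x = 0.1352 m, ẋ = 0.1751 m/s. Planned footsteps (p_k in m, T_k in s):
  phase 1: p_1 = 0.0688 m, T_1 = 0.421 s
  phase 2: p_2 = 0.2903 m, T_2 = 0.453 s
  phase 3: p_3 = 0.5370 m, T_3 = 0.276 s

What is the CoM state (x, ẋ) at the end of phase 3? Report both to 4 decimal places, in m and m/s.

x = 1.2345, ẋ = 2.5276

phase 1: p=0.0688, T=0.421, ωT=1.286239, cosh=1.947729, sinh=1.671421; start (x,ẋ)=(0.135200, 0.175100) → end (x,ẋ)=(0.293922, 0.680121)
phase 2: p=0.2903, T=0.453, ωT=1.384006, cosh=2.120714, sinh=1.870141; start (x,ẋ)=(0.293922, 0.680121) → end (x,ẋ)=(0.714295, 1.463036)
phase 3: p=0.5370, T=0.276, ωT=0.843235, cosh=1.377095, sinh=0.946778; start (x,ẋ)=(0.714295, 1.463036) → end (x,ẋ)=(1.234533, 2.527581)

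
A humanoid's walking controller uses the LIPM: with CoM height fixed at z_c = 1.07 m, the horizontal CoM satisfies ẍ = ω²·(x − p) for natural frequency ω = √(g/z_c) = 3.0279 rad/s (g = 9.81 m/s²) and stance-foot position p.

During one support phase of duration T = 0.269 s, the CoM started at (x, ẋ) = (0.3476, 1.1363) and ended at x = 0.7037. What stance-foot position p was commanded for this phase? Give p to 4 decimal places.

ωT = 3.0279·0.269 = 0.814505; cosh(ωT) = 1.350458, sinh(ωT) = 0.907600
x(T) = p + (x₀−p)·cosh(ωT) + (ẋ₀/ω)·sinh(ωT) ⇒ p·(1 − cosh) = x(T) − x₀·cosh − (ẋ₀/ω)·sinh
numerator   = 0.7037 − (0.3476)·1.350458 − (1.1363/3.0279)·0.907600 = -0.106320
denominator = 1 − 1.350458 = -0.350458
p = -0.106320 / -0.350458 = 0.3034

p = 0.3034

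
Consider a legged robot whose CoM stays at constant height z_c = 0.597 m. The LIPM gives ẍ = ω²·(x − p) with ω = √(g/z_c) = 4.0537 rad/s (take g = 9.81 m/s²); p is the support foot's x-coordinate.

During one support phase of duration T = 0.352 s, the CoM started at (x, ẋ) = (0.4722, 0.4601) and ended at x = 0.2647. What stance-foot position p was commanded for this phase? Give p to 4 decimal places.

p = 0.8299

ωT = 4.0537·0.352 = 1.426902; cosh(ωT) = 2.202913, sinh(ωT) = 1.962862
x(T) = p + (x₀−p)·cosh(ωT) + (ẋ₀/ω)·sinh(ωT) ⇒ p·(1 − cosh) = x(T) − x₀·cosh − (ẋ₀/ω)·sinh
numerator   = 0.2647 − (0.4722)·2.202913 − (0.4601/4.0537)·1.962862 = -0.998303
denominator = 1 − 2.202913 = -1.202913
p = -0.998303 / -1.202913 = 0.8299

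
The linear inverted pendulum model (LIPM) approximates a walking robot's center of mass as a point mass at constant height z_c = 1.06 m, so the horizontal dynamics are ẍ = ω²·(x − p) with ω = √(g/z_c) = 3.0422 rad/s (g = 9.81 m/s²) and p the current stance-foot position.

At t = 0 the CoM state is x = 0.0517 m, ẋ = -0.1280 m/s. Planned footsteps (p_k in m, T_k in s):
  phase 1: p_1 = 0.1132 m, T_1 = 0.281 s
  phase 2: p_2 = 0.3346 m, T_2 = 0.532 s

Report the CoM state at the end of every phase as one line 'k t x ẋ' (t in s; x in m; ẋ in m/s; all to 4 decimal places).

phase 1: p=0.1132, T=0.281, ωT=0.854858, cosh=1.388192, sinh=0.962849; start (x,ẋ)=(0.051700, -0.128000) → end (x,ẋ)=(-0.012686, -0.357833)
phase 2: p=0.3346, T=0.532, ωT=1.618450, cosh=2.621736, sinh=2.423530; start (x,ẋ)=(-0.012686, -0.357833) → end (x,ẋ)=(-0.860954, -3.498633)

1 0.2810 -0.0127 -0.3578
2 0.8130 -0.8610 -3.4986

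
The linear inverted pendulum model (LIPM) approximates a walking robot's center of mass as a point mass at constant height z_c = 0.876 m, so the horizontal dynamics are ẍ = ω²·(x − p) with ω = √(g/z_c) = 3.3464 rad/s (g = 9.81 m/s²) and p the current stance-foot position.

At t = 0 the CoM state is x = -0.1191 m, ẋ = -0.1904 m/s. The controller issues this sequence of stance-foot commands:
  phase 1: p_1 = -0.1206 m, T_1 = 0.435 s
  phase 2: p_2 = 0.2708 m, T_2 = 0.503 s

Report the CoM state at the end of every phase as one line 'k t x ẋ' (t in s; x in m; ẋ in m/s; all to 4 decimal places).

1 0.4350 -0.2325 -0.4202
2 0.9380 -1.4570 -5.5470

phase 1: p=-0.1206, T=0.435, ωT=1.455684, cosh=2.260328, sinh=2.027087; start (x,ẋ)=(-0.119100, -0.190400) → end (x,ẋ)=(-0.232545, -0.420191)
phase 2: p=0.2708, T=0.503, ωT=1.683239, cosh=2.784368, sinh=2.598597; start (x,ẋ)=(-0.232545, -0.420191) → end (x,ẋ)=(-1.456990, -5.547023)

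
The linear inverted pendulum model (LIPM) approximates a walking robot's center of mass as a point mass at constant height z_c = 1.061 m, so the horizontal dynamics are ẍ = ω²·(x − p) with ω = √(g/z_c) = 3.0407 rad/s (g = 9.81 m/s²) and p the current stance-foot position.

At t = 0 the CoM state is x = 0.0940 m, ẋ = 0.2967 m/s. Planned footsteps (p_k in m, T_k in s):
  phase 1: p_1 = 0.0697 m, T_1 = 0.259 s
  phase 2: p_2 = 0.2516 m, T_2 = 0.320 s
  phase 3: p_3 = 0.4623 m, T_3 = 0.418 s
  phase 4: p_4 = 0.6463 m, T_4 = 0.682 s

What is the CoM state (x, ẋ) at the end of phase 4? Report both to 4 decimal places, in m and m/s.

x = 0.1360, ẋ = -1.4501

phase 1: p=0.0697, T=0.259, ωT=0.787541, cosh=1.326474, sinh=0.871512; start (x,ẋ)=(0.094000, 0.296700) → end (x,ẋ)=(0.186972, 0.457960)
phase 2: p=0.2516, T=0.320, ωT=0.973024, cosh=1.511936, sinh=1.133998; start (x,ẋ)=(0.186972, 0.457960) → end (x,ẋ)=(0.324678, 0.469560)
phase 3: p=0.4623, T=0.418, ωT=1.271013, cosh=1.922504, sinh=1.641956; start (x,ẋ)=(0.324678, 0.469560) → end (x,ẋ)=(0.451281, 0.215627)
phase 4: p=0.6463, T=0.682, ωT=2.073757, cosh=4.040184, sinh=3.914472; start (x,ẋ)=(0.451281, 0.215627) → end (x,ẋ)=(0.135974, -1.450094)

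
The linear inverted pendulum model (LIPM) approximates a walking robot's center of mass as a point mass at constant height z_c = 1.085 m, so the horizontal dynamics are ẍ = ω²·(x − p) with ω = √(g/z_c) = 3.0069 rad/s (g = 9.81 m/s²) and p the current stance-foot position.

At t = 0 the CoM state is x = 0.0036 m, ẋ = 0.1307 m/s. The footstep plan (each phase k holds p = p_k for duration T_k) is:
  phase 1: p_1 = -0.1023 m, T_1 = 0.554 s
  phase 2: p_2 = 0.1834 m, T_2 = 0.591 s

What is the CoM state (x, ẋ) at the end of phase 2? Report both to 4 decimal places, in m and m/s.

x = 1.6515, ẋ = 4.5538

phase 1: p=-0.1023, T=0.554, ωT=1.665823, cosh=2.739529, sinh=2.550494; start (x,ẋ)=(0.003600, 0.130700) → end (x,ẋ)=(0.298678, 1.170212)
phase 2: p=0.1834, T=0.591, ωT=1.777078, cosh=3.040843, sinh=2.871711; start (x,ẋ)=(0.298678, 1.170212) → end (x,ẋ)=(1.651541, 4.553848)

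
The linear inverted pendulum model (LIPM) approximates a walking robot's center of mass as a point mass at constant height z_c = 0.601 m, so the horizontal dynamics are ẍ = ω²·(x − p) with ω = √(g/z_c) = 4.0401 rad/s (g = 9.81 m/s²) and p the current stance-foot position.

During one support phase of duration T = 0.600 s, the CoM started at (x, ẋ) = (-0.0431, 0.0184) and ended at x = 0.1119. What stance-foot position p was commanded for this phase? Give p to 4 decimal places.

p = -0.0707

ωT = 4.0401·0.600 = 2.424060; cosh(ωT) = 5.690086, sinh(ωT) = 5.601524
x(T) = p + (x₀−p)·cosh(ωT) + (ẋ₀/ω)·sinh(ωT) ⇒ p·(1 − cosh) = x(T) − x₀·cosh − (ẋ₀/ω)·sinh
numerator   = 0.1119 − (-0.0431)·5.690086 − (0.0184/4.0401)·5.601524 = 0.331631
denominator = 1 − 5.690086 = -4.690086
p = 0.331631 / -4.690086 = -0.0707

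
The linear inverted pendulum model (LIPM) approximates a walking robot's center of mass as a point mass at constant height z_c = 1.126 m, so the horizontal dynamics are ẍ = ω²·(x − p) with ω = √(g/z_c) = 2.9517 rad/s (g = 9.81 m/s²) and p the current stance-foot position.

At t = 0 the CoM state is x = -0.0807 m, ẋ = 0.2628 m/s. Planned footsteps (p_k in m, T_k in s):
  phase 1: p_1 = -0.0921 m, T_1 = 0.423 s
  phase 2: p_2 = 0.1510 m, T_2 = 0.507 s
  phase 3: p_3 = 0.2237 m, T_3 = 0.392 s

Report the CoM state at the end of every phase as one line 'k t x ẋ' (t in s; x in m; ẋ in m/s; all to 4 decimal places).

phase 1: p=-0.0921, T=0.423, ωT=1.248569, cosh=1.886134, sinh=1.599219; start (x,ẋ)=(-0.080700, 0.262800) → end (x,ẋ)=(0.071786, 0.549489)
phase 2: p=0.1510, T=0.507, ωT=1.496512, cosh=2.344997, sinh=2.121087; start (x,ẋ)=(0.071786, 0.549489) → end (x,ẋ)=(0.360105, 0.792604)
phase 3: p=0.2237, T=0.392, ωT=1.157066, cosh=1.747498, sinh=1.433091; start (x,ẋ)=(0.360105, 0.792604) → end (x,ẋ)=(0.846887, 1.962074)

1 0.4230 0.0718 0.5495
2 0.9300 0.3601 0.7926
3 1.3220 0.8469 1.9621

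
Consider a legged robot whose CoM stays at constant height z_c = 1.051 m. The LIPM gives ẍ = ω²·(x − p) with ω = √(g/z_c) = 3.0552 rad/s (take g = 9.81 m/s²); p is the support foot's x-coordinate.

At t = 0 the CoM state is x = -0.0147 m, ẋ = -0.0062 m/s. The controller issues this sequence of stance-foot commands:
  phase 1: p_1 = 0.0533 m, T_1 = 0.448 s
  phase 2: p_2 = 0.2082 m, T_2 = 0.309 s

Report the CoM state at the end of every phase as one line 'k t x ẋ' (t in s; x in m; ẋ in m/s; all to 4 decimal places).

1 0.4480 -0.0927 -0.3948
2 0.7570 -0.3780 -1.5869

phase 1: p=0.0533, T=0.448, ωT=1.368730, cosh=2.092392, sinh=1.837962; start (x,ẋ)=(-0.014700, -0.006200) → end (x,ẋ)=(-0.092712, -0.394816)
phase 2: p=0.2082, T=0.309, ωT=0.944057, cosh=1.479717, sinh=1.090671; start (x,ẋ)=(-0.092712, -0.394816) → end (x,ẋ)=(-0.378010, -1.586922)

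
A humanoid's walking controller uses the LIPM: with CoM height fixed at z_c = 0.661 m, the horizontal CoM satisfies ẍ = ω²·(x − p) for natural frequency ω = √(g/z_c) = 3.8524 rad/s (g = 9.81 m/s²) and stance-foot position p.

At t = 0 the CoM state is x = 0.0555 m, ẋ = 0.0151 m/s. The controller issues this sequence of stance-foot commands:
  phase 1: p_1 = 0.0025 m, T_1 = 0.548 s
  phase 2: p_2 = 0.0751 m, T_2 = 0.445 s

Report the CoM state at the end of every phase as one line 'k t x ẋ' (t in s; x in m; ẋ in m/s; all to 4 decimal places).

phase 1: p=0.0025, T=0.548, ωT=2.111115, cosh=4.189274, sinh=4.068171; start (x,ẋ)=(0.055500, 0.015100) → end (x,ẋ)=(0.240477, 0.893886)
phase 2: p=0.0751, T=0.445, ωT=1.714318, cosh=2.866487, sinh=2.686400; start (x,ẋ)=(0.240477, 0.893886) → end (x,ẋ)=(1.172487, 4.273816)

1 0.5480 0.2405 0.8939
2 0.9930 1.1725 4.2738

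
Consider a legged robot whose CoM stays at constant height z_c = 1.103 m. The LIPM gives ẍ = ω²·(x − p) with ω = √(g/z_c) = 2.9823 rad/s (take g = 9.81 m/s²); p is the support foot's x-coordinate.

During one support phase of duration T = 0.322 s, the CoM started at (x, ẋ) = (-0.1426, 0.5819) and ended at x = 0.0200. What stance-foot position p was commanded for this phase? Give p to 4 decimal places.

ωT = 2.9823·0.322 = 0.960301; cosh(ωT) = 1.497630, sinh(ωT) = 1.114852
x(T) = p + (x₀−p)·cosh(ωT) + (ẋ₀/ω)·sinh(ωT) ⇒ p·(1 − cosh) = x(T) − x₀·cosh − (ẋ₀/ω)·sinh
numerator   = 0.0200 − (-0.1426)·1.497630 − (0.5819/2.9823)·1.114852 = 0.016034
denominator = 1 − 1.497630 = -0.497630
p = 0.016034 / -0.497630 = -0.0322

p = -0.0322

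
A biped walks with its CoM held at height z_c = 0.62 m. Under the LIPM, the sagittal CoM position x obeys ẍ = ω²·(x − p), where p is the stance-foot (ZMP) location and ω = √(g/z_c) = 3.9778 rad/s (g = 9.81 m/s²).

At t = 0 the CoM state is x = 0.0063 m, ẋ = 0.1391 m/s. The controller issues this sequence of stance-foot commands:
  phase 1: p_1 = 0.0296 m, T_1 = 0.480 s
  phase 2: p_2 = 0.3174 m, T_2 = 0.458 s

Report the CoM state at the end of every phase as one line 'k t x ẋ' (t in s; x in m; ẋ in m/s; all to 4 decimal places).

1 0.4800 0.0647 0.1738
2 0.9380 -0.3529 -2.4755

phase 1: p=0.0296, T=0.480, ωT=1.909344, cosh=3.448419, sinh=3.300241; start (x,ẋ)=(0.006300, 0.139100) → end (x,ẋ)=(0.064658, 0.173800)
phase 2: p=0.3174, T=0.458, ωT=1.821832, cosh=3.172454, sinh=3.010725; start (x,ẋ)=(0.064658, 0.173800) → end (x,ẋ)=(-0.352866, -2.475479)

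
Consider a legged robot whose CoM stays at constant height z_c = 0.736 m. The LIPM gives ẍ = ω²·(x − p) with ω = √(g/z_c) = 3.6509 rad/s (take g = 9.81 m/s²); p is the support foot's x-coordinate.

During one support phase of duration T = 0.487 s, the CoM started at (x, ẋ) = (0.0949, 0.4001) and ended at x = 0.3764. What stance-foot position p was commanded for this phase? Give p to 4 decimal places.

p = 0.1113

ωT = 3.6509·0.487 = 1.777988; cosh(ωT) = 3.043459, sinh(ωT) = 2.874481
x(T) = p + (x₀−p)·cosh(ωT) + (ẋ₀/ω)·sinh(ωT) ⇒ p·(1 − cosh) = x(T) − x₀·cosh − (ẋ₀/ω)·sinh
numerator   = 0.3764 − (0.0949)·3.043459 − (0.4001/3.6509)·2.874481 = -0.227437
denominator = 1 − 3.043459 = -2.043459
p = -0.227437 / -2.043459 = 0.1113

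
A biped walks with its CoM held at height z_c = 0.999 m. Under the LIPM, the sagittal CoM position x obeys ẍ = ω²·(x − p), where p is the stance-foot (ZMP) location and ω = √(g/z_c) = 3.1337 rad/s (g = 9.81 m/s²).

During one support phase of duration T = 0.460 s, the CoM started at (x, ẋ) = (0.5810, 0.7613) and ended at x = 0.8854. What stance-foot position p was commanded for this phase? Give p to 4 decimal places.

ωT = 3.1337·0.460 = 1.441502; cosh(ωT) = 2.231806, sinh(ωT) = 1.995234
x(T) = p + (x₀−p)·cosh(ωT) + (ẋ₀/ω)·sinh(ωT) ⇒ p·(1 − cosh) = x(T) − x₀·cosh − (ẋ₀/ω)·sinh
numerator   = 0.8854 − (0.5810)·2.231806 − (0.7613/3.1337)·1.995234 = -0.896001
denominator = 1 − 2.231806 = -1.231806
p = -0.896001 / -1.231806 = 0.7274

p = 0.7274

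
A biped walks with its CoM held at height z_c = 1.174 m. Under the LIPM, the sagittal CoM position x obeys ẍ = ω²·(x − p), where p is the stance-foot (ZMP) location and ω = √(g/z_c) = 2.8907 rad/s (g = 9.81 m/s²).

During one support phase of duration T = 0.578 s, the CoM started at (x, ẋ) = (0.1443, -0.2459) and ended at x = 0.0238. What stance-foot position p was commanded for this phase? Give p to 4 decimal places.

p = 0.0886

ωT = 2.8907·0.578 = 1.670825; cosh(ωT) = 2.752321, sinh(ωT) = 2.564229
x(T) = p + (x₀−p)·cosh(ωT) + (ẋ₀/ω)·sinh(ωT) ⇒ p·(1 − cosh) = x(T) − x₀·cosh − (ẋ₀/ω)·sinh
numerator   = 0.0238 − (0.1443)·2.752321 − (-0.2459/2.8907)·2.564229 = -0.155231
denominator = 1 − 2.752321 = -1.752321
p = -0.155231 / -1.752321 = 0.0886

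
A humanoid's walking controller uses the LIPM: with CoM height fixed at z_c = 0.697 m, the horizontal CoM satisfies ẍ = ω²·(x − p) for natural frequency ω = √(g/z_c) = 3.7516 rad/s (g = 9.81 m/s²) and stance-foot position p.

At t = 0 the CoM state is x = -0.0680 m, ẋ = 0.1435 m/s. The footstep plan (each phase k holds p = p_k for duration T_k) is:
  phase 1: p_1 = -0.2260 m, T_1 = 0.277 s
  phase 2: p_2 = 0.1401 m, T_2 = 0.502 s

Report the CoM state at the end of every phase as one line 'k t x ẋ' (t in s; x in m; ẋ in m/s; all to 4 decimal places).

1 0.2770 0.0726 0.9612
2 0.7790 0.7358 2.4196

phase 1: p=-0.2260, T=0.277, ωT=1.039193, cosh=1.590338, sinh=1.236598; start (x,ẋ)=(-0.068000, 0.143500) → end (x,ẋ)=(0.072574, 0.961210)
phase 2: p=0.1401, T=0.502, ωT=1.883303, cosh=3.363638, sinh=3.211551; start (x,ẋ)=(0.072574, 0.961210) → end (x,ẋ)=(0.735808, 2.419574)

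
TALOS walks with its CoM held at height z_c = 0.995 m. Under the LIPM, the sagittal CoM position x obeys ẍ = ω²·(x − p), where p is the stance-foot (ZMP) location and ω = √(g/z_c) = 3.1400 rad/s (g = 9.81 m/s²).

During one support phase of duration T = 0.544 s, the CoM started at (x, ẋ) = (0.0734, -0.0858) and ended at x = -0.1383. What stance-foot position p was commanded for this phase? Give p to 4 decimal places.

ωT = 3.1400·0.544 = 1.708160; cosh(ωT) = 2.849998, sinh(ωT) = 2.668799
x(T) = p + (x₀−p)·cosh(ωT) + (ẋ₀/ω)·sinh(ωT) ⇒ p·(1 − cosh) = x(T) − x₀·cosh − (ẋ₀/ω)·sinh
numerator   = -0.1383 − (0.0734)·2.849998 − (-0.0858/3.1400)·2.668799 = -0.274565
denominator = 1 − 2.849998 = -1.849998
p = -0.274565 / -1.849998 = 0.1484

p = 0.1484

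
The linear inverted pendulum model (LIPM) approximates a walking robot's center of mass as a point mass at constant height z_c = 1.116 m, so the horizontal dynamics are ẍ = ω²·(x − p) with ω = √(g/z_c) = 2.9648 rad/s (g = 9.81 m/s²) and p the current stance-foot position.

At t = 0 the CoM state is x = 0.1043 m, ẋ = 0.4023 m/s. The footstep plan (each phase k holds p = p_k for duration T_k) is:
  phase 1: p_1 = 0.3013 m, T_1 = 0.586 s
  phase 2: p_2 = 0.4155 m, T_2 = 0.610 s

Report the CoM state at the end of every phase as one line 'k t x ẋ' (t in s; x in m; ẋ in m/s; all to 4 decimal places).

1 0.5860 0.0978 -0.4296
2 1.1960 -1.0098 -4.1419

phase 1: p=0.3013, T=0.586, ωT=1.737373, cosh=2.929189, sinh=2.753206; start (x,ẋ)=(0.104300, 0.402300) → end (x,ẋ)=(0.097838, -0.429641)
phase 2: p=0.4155, T=0.610, ωT=1.808528, cosh=3.132677, sinh=2.968782; start (x,ẋ)=(0.097838, -0.429641) → end (x,ẋ)=(-1.009849, -4.141935)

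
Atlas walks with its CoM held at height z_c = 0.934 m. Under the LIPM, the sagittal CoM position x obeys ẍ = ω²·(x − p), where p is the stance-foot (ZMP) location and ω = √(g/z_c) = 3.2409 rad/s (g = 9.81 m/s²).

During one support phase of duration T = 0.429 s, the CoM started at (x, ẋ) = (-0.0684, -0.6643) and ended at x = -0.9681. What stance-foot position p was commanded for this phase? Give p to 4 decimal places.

p = 0.3851

ωT = 3.2409·0.429 = 1.390346; cosh(ωT) = 2.132614, sinh(ωT) = 1.883625
x(T) = p + (x₀−p)·cosh(ωT) + (ẋ₀/ω)·sinh(ωT) ⇒ p·(1 − cosh) = x(T) − x₀·cosh − (ẋ₀/ω)·sinh
numerator   = -0.9681 − (-0.0684)·2.132614 − (-0.6643/3.2409)·1.883625 = -0.436135
denominator = 1 − 2.132614 = -1.132614
p = -0.436135 / -1.132614 = 0.3851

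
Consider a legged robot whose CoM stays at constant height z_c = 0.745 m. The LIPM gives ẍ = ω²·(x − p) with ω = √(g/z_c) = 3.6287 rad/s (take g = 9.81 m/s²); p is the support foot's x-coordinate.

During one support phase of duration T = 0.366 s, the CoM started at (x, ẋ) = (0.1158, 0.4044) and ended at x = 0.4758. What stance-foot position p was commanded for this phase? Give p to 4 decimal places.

p = -0.0455

ωT = 3.6287·0.366 = 1.328104; cosh(ωT) = 2.019431, sinh(ωT) = 1.754451
x(T) = p + (x₀−p)·cosh(ωT) + (ẋ₀/ω)·sinh(ωT) ⇒ p·(1 − cosh) = x(T) − x₀·cosh − (ẋ₀/ω)·sinh
numerator   = 0.4758 − (0.1158)·2.019431 − (0.4044/3.6287)·1.754451 = 0.046425
denominator = 1 − 2.019431 = -1.019431
p = 0.046425 / -1.019431 = -0.0455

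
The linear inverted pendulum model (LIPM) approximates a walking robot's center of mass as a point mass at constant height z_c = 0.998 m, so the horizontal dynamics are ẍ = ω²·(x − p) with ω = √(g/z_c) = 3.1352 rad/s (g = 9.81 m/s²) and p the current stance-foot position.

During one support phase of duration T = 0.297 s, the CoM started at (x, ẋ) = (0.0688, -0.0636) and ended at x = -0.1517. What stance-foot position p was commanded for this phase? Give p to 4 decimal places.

ωT = 3.1352·0.297 = 0.931154; cosh(ωT) = 1.465768, sinh(ωT) = 1.071669
x(T) = p + (x₀−p)·cosh(ωT) + (ẋ₀/ω)·sinh(ωT) ⇒ p·(1 − cosh) = x(T) − x₀·cosh − (ẋ₀/ω)·sinh
numerator   = -0.1517 − (0.0688)·1.465768 − (-0.0636/3.1352)·1.071669 = -0.230805
denominator = 1 − 1.465768 = -0.465768
p = -0.230805 / -0.465768 = 0.4955

p = 0.4955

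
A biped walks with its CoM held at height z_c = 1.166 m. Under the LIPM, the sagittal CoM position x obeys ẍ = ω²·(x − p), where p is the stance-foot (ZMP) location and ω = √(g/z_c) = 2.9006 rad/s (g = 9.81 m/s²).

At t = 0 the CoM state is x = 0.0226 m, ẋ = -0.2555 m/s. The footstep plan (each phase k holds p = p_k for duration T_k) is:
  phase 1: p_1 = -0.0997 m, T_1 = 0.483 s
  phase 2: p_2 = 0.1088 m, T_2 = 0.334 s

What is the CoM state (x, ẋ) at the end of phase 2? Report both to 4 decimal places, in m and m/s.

x = -0.0126, ẋ = -0.1798

phase 1: p=-0.0997, T=0.483, ωT=1.400990, cosh=2.152784, sinh=1.906431; start (x,ẋ)=(0.022600, -0.255500) → end (x,ẋ)=(-0.004343, 0.126258)
phase 2: p=0.1088, T=0.334, ωT=0.968800, cosh=1.507160, sinh=1.127622; start (x,ẋ)=(-0.004343, 0.126258) → end (x,ẋ)=(-0.012641, -0.179775)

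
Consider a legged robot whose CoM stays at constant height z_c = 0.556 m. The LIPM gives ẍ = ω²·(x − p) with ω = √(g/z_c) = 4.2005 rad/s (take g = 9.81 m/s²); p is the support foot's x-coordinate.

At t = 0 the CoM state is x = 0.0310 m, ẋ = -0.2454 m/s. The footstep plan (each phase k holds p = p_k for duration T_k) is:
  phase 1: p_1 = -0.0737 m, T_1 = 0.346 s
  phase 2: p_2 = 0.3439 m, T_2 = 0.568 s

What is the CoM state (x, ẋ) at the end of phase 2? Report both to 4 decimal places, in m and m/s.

x = -0.8672, ẋ = -4.9405

phase 1: p=-0.0737, T=0.346, ωT=1.453373, cosh=2.255649, sinh=2.021869; start (x,ẋ)=(0.031000, -0.245400) → end (x,ẋ)=(0.044346, 0.335666)
phase 2: p=0.3439, T=0.568, ωT=2.385884, cosh=5.480337, sinh=5.388329; start (x,ẋ)=(0.044346, 0.335666) → end (x,ẋ)=(-0.867172, -4.940453)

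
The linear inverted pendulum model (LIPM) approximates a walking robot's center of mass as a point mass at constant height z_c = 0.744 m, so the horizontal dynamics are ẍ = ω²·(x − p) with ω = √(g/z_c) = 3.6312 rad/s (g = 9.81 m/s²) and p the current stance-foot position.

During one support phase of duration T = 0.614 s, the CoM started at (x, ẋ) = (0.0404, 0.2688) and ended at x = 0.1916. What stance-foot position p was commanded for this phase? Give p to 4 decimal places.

p = 0.0914

ωT = 3.6312·0.614 = 2.229557; cosh(ωT) = 4.701661, sinh(ωT) = 4.594085
x(T) = p + (x₀−p)·cosh(ωT) + (ẋ₀/ω)·sinh(ωT) ⇒ p·(1 − cosh) = x(T) − x₀·cosh − (ẋ₀/ω)·sinh
numerator   = 0.1916 − (0.0404)·4.701661 − (0.2688/3.6312)·4.594085 = -0.338425
denominator = 1 − 4.701661 = -3.701661
p = -0.338425 / -3.701661 = 0.0914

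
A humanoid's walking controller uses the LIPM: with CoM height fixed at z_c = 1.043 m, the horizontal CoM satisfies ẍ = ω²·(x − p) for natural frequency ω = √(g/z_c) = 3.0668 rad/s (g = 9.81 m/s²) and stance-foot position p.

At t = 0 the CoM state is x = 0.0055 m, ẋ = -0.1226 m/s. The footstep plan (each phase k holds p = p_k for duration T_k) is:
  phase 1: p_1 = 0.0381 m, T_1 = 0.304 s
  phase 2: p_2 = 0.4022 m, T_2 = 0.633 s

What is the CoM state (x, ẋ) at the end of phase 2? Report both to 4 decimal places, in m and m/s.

x = -1.5345, ẋ = -5.7805

phase 1: p=0.0381, T=0.304, ωT=0.932307, cosh=1.467004, sinh=1.073360; start (x,ẋ)=(0.005500, -0.122600) → end (x,ẋ)=(-0.052634, -0.287167)
phase 2: p=0.4022, T=0.633, ωT=1.941284, cosh=3.555607, sinh=3.412088; start (x,ẋ)=(-0.052634, -0.287167) → end (x,ẋ)=(-1.534508, -5.780516)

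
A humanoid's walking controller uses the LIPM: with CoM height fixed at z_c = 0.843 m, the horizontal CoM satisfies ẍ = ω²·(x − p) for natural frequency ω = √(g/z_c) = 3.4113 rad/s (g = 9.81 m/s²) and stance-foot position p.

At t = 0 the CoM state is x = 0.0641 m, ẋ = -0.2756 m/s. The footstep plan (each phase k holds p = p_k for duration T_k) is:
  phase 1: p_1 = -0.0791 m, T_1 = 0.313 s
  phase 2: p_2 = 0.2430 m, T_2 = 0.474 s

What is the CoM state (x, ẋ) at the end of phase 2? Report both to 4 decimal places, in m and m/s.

phase 1: p=-0.0791, T=0.313, ωT=1.067737, cosh=1.626287, sinh=1.282502; start (x,ẋ)=(0.064100, -0.275600) → end (x,ẋ)=(0.050171, 0.178295)
phase 2: p=0.2430, T=0.474, ωT=1.616956, cosh=2.618118, sinh=2.419616; start (x,ẋ)=(0.050171, 0.178295) → end (x,ẋ)=(-0.135386, -1.124823)

x = -0.1354, ẋ = -1.1248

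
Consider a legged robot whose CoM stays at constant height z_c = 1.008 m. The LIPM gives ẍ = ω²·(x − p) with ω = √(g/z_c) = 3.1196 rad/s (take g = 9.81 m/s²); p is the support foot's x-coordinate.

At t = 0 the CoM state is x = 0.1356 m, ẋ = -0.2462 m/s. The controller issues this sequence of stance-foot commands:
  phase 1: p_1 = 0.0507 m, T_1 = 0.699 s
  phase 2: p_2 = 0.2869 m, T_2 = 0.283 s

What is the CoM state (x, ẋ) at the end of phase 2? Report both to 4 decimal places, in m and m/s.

phase 1: p=0.0507, T=0.699, ωT=2.180600, cosh=4.482296, sinh=4.369323; start (x,ẋ)=(0.135600, -0.246200) → end (x,ẋ)=(0.086418, 0.053691)
phase 2: p=0.2869, T=0.283, ωT=0.882847, cosh=1.415688, sinh=1.002085; start (x,ẋ)=(0.086418, 0.053691) → end (x,ẋ)=(0.020327, -0.550716)

x = 0.0203, ẋ = -0.5507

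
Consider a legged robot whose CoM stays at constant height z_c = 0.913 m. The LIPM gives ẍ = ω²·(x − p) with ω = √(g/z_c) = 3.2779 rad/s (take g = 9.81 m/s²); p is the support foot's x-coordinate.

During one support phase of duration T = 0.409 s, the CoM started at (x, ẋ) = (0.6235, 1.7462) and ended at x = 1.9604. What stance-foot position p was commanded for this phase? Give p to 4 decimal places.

p = 0.2503

ωT = 3.2779·0.409 = 1.340661; cosh(ωT) = 2.041621, sinh(ωT) = 1.779948
x(T) = p + (x₀−p)·cosh(ωT) + (ẋ₀/ω)·sinh(ωT) ⇒ p·(1 − cosh) = x(T) − x₀·cosh − (ẋ₀/ω)·sinh
numerator   = 1.9604 − (0.6235)·2.041621 − (1.7462/3.2779)·1.779948 = -0.260763
denominator = 1 − 2.041621 = -1.041621
p = -0.260763 / -1.041621 = 0.2503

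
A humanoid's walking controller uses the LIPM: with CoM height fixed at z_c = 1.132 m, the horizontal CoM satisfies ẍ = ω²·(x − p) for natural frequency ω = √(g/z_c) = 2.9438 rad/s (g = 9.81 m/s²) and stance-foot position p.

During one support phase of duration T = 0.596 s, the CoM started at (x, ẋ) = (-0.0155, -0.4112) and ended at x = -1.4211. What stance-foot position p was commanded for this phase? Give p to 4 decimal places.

p = 0.4974

ωT = 2.9438·0.596 = 1.754505; cosh(ωT) = 2.976789, sinh(ωT) = 2.803796
x(T) = p + (x₀−p)·cosh(ωT) + (ẋ₀/ω)·sinh(ωT) ⇒ p·(1 − cosh) = x(T) − x₀·cosh − (ẋ₀/ω)·sinh
numerator   = -1.4211 − (-0.0155)·2.976789 − (-0.4112/2.9438)·2.803796 = -0.983316
denominator = 1 − 2.976789 = -1.976789
p = -0.983316 / -1.976789 = 0.4974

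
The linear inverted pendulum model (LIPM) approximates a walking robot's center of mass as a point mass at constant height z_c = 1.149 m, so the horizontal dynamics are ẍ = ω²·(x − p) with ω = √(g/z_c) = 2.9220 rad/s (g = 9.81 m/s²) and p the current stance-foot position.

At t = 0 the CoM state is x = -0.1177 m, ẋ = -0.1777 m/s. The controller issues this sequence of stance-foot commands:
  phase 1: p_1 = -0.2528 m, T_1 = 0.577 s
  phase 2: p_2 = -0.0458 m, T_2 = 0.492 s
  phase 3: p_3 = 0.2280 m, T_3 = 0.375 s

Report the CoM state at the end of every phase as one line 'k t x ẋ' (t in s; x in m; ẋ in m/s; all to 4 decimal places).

phase 1: p=-0.2528, T=0.577, ωT=1.685994, cosh=2.791537, sinh=2.606277; start (x,ẋ)=(-0.117700, -0.177700) → end (x,ẋ)=(-0.034163, 0.532803)
phase 2: p=-0.0458, T=0.492, ωT=1.437624, cosh=2.224085, sinh=1.986594; start (x,ẋ)=(-0.034163, 0.532803) → end (x,ẋ)=(0.342322, 1.252552)
phase 3: p=0.2280, T=0.375, ωT=1.095750, cosh=1.662857, sinh=1.328568; start (x,ẋ)=(0.342322, 1.252552) → end (x,ẋ)=(0.987608, 2.526621)

1 0.5770 -0.0342 0.5328
2 1.0690 0.3423 1.2526
3 1.4440 0.9876 2.5266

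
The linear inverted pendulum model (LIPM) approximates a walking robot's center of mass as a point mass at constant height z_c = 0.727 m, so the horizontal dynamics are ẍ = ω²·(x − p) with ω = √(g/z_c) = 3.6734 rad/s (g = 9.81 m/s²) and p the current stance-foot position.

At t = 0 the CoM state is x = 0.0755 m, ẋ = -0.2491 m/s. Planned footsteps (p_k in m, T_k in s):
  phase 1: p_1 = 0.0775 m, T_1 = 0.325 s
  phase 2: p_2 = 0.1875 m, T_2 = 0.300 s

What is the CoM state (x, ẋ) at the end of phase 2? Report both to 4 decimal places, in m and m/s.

x = -0.3397, ẋ = -1.8269

phase 1: p=0.0775, T=0.325, ωT=1.193855, cosh=1.801414, sinh=1.498363; start (x,ẋ)=(0.075500, -0.249100) → end (x,ẋ)=(-0.027710, -0.459740)
phase 2: p=0.1875, T=0.300, ωT=1.102020, cosh=1.671220, sinh=1.339021; start (x,ẋ)=(-0.027710, -0.459740) → end (x,ẋ)=(-0.339746, -1.826891)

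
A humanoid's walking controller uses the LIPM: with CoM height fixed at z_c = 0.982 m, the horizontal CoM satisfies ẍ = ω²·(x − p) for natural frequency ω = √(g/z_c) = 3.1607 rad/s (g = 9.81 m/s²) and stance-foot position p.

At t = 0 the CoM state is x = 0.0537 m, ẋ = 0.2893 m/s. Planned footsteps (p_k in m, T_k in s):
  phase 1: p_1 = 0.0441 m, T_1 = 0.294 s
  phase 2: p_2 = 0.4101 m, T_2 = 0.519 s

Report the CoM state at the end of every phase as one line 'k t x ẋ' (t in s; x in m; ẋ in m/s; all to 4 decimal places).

phase 1: p=0.0441, T=0.294, ωT=0.929246, cosh=1.463725, sinh=1.068873; start (x,ẋ)=(0.053700, 0.289300) → end (x,ẋ)=(0.155986, 0.455888)
phase 2: p=0.4101, T=0.519, ωT=1.640403, cosh=2.675575, sinh=2.481674; start (x,ẋ)=(0.155986, 0.455888) → end (x,ẋ)=(0.088147, -0.773462)

1 0.2940 0.1560 0.4559
2 0.8130 0.0881 -0.7735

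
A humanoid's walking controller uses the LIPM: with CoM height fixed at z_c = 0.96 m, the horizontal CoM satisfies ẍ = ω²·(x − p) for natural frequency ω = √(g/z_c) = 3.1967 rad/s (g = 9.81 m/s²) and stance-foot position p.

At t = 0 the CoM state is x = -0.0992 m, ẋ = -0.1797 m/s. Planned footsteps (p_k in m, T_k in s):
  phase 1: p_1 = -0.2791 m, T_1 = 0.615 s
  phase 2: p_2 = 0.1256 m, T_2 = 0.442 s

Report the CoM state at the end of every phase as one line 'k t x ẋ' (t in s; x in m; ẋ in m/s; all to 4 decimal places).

1 0.6150 0.1791 1.3591
2 1.0570 1.0635 3.2874

phase 1: p=-0.2791, T=0.615, ωT=1.965970, cosh=3.640930, sinh=3.500910; start (x,ẋ)=(-0.099200, -0.179700) → end (x,ẋ)=(0.179102, 1.359050)
phase 2: p=0.1256, T=0.442, ωT=1.412941, cosh=2.175724, sinh=1.932297; start (x,ẋ)=(0.179102, 1.359050) → end (x,ẋ)=(1.063507, 3.287401)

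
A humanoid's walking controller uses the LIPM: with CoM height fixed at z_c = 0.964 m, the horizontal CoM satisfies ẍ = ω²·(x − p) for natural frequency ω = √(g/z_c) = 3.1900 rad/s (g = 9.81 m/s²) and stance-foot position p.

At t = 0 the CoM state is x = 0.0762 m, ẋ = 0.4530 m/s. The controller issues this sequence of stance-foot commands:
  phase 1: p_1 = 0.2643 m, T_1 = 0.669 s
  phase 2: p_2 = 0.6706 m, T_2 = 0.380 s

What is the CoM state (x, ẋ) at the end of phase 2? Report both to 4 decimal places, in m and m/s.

x = -0.7329, ẋ = -4.0544

phase 1: p=0.2643, T=0.669, ωT=2.134110, cosh=4.283936, sinh=4.165587; start (x,ẋ)=(0.076200, 0.453000) → end (x,ẋ)=(0.050031, -0.558891)
phase 2: p=0.6706, T=0.380, ωT=1.212200, cosh=1.829206, sinh=1.531664; start (x,ẋ)=(0.050031, -0.558891) → end (x,ẋ)=(-0.732898, -4.054433)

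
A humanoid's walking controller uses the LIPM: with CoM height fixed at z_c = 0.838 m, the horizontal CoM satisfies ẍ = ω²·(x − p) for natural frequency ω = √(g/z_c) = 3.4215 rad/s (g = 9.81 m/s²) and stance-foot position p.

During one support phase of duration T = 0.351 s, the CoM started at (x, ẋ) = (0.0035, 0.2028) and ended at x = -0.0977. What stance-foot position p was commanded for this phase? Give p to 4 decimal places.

p = 0.2384

ωT = 3.4215·0.351 = 1.200946; cosh(ωT) = 1.812085, sinh(ωT) = 1.511176
x(T) = p + (x₀−p)·cosh(ωT) + (ẋ₀/ω)·sinh(ωT) ⇒ p·(1 − cosh) = x(T) − x₀·cosh − (ẋ₀/ω)·sinh
numerator   = -0.0977 − (0.0035)·1.812085 − (0.2028/3.4215)·1.511176 = -0.193613
denominator = 1 − 1.812085 = -0.812085
p = -0.193613 / -0.812085 = 0.2384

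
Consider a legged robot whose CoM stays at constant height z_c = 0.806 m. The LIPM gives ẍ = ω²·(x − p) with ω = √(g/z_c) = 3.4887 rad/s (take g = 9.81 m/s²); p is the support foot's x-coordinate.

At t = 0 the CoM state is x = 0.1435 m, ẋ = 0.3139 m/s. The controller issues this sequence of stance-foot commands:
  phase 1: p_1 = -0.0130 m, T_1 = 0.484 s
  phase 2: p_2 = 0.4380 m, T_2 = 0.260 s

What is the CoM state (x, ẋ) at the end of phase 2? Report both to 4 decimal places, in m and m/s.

x = 1.4428, ẋ = 4.1234

phase 1: p=-0.0130, T=0.484, ωT=1.688531, cosh=2.798158, sinh=2.613367; start (x,ẋ)=(0.143500, 0.313900) → end (x,ẋ)=(0.660052, 2.305192)
phase 2: p=0.4380, T=0.260, ωT=0.907062, cosh=1.440371, sinh=1.036663; start (x,ẋ)=(0.660052, 2.305192) → end (x,ẋ)=(1.442823, 4.123409)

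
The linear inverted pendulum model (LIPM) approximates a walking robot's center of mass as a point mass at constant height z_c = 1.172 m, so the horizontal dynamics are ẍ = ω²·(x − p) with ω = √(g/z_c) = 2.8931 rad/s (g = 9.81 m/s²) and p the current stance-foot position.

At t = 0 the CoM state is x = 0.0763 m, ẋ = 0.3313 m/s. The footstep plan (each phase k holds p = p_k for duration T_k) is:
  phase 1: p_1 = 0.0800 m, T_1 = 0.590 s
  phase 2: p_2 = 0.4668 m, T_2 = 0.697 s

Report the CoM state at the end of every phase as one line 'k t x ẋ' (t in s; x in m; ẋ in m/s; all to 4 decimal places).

1 0.5900 0.3747 0.9146
2 1.2870 1.2810 2.5128

phase 1: p=0.0800, T=0.590, ωT=1.706929, cosh=2.846715, sinh=2.665293; start (x,ẋ)=(0.076300, 0.331300) → end (x,ẋ)=(0.374680, 0.914586)
phase 2: p=0.4668, T=0.697, ωT=2.016491, cosh=3.822519, sinh=3.689398; start (x,ẋ)=(0.374680, 0.914586) → end (x,ẋ)=(1.280987, 2.512754)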